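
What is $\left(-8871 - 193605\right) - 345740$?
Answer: $-548216$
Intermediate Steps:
$\left(-8871 - 193605\right) - 345740 = -202476 - 345740 = -548216$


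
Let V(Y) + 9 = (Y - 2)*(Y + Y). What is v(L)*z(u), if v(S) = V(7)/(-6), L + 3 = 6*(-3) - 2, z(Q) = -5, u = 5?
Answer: 305/6 ≈ 50.833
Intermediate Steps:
V(Y) = -9 + 2*Y*(-2 + Y) (V(Y) = -9 + (Y - 2)*(Y + Y) = -9 + (-2 + Y)*(2*Y) = -9 + 2*Y*(-2 + Y))
L = -23 (L = -3 + (6*(-3) - 2) = -3 + (-18 - 2) = -3 - 20 = -23)
v(S) = -61/6 (v(S) = (-9 - 4*7 + 2*7²)/(-6) = (-9 - 28 + 2*49)*(-⅙) = (-9 - 28 + 98)*(-⅙) = 61*(-⅙) = -61/6)
v(L)*z(u) = -61/6*(-5) = 305/6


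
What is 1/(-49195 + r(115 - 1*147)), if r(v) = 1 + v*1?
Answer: -1/49226 ≈ -2.0314e-5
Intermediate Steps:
r(v) = 1 + v
1/(-49195 + r(115 - 1*147)) = 1/(-49195 + (1 + (115 - 1*147))) = 1/(-49195 + (1 + (115 - 147))) = 1/(-49195 + (1 - 32)) = 1/(-49195 - 31) = 1/(-49226) = -1/49226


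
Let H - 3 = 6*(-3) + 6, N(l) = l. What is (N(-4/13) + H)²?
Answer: 14641/169 ≈ 86.633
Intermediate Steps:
H = -9 (H = 3 + (6*(-3) + 6) = 3 + (-18 + 6) = 3 - 12 = -9)
(N(-4/13) + H)² = (-4/13 - 9)² = (-121/13)² = 14641/169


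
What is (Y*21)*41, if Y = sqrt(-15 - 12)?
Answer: 2583*I*sqrt(3) ≈ 4473.9*I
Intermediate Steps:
Y = 3*I*sqrt(3) (Y = sqrt(-27) = 3*I*sqrt(3) ≈ 5.1962*I)
(Y*21)*41 = ((3*I*sqrt(3))*21)*41 = (63*I*sqrt(3))*41 = 2583*I*sqrt(3)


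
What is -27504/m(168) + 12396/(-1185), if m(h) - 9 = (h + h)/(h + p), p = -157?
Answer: -1617364/2291 ≈ -705.96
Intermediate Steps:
m(h) = 9 + 2*h/(-157 + h) (m(h) = 9 + (h + h)/(h - 157) = 9 + (2*h)/(-157 + h) = 9 + 2*h/(-157 + h))
-27504/m(168) + 12396/(-1185) = -27504*(-157 + 168)/(-1413 + 11*168) + 12396/(-1185) = -27504*11/(-1413 + 1848) + 12396*(-1/1185) = -27504/((1/11)*435) - 4132/395 = -27504/435/11 - 4132/395 = -27504*11/435 - 4132/395 = -100848/145 - 4132/395 = -1617364/2291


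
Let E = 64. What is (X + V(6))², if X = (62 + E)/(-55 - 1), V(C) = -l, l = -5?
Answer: 121/16 ≈ 7.5625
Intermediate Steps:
V(C) = 5 (V(C) = -1*(-5) = 5)
X = -9/4 (X = (62 + 64)/(-55 - 1) = 126/(-56) = 126*(-1/56) = -9/4 ≈ -2.2500)
(X + V(6))² = (-9/4 + 5)² = (11/4)² = 121/16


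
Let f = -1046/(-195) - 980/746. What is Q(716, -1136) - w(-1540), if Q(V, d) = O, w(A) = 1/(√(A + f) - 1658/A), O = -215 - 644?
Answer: (-264572*√2031439308405 + 10370279907*I)/(-12059463*I + 308*√2031439308405) ≈ -859.0 + 0.025497*I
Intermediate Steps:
f = 294608/72735 (f = -1046*(-1/195) - 980*1/746 = 1046/195 - 490/373 = 294608/72735 ≈ 4.0504)
O = -859
w(A) = 1/(√(294608/72735 + A) - 1658/A) (w(A) = 1/(√(A + 294608/72735) - 1658/A) = 1/(√(294608/72735 + A) - 1658/A))
Q(V, d) = -859
Q(716, -1136) - w(-1540) = -859 - 72735*(-1540)/(-120594630 - 1540*√72735*√(294608 + 72735*(-1540))) = -859 - 72735*(-1540)/(-120594630 - 1540*√72735*√(294608 - 112011900)) = -859 - 72735*(-1540)/(-120594630 - 1540*√72735*√(-111717292)) = -859 - 72735*(-1540)/(-120594630 - 1540*√72735*2*I*√27929323) = -859 - 72735*(-1540)/(-120594630 - 3080*I*√2031439308405) = -859 - (-112011900)/(-120594630 - 3080*I*√2031439308405) = -859 + 112011900/(-120594630 - 3080*I*√2031439308405)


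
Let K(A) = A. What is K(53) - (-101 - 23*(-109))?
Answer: -2353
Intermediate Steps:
K(53) - (-101 - 23*(-109)) = 53 - (-101 - 23*(-109)) = 53 - (-101 + 2507) = 53 - 1*2406 = 53 - 2406 = -2353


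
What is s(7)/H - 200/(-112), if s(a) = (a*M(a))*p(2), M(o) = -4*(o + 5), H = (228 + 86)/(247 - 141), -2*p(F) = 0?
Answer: 25/14 ≈ 1.7857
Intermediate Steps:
p(F) = 0 (p(F) = -½*0 = 0)
H = 157/53 (H = 314/106 = 314*(1/106) = 157/53 ≈ 2.9623)
M(o) = -20 - 4*o (M(o) = -4*(5 + o) = -20 - 4*o)
s(a) = 0 (s(a) = (a*(-20 - 4*a))*0 = 0)
s(7)/H - 200/(-112) = 0/(157/53) - 200/(-112) = 0*(53/157) - 200*(-1/112) = 0 + 25/14 = 25/14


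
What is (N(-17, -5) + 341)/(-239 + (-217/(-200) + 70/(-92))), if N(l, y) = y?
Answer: -1545600/1097909 ≈ -1.4078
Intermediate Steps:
(N(-17, -5) + 341)/(-239 + (-217/(-200) + 70/(-92))) = (-5 + 341)/(-239 + (-217/(-200) + 70/(-92))) = 336/(-239 + (-217*(-1/200) + 70*(-1/92))) = 336/(-239 + (217/200 - 35/46)) = 336/(-239 + 1491/4600) = 336/(-1097909/4600) = 336*(-4600/1097909) = -1545600/1097909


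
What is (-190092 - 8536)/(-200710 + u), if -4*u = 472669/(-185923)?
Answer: 147718054576/149265948651 ≈ 0.98963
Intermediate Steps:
u = 472669/743692 (u = -472669/(4*(-185923)) = -472669*(-1)/(4*185923) = -¼*(-472669/185923) = 472669/743692 ≈ 0.63557)
(-190092 - 8536)/(-200710 + u) = (-190092 - 8536)/(-200710 + 472669/743692) = -198628/(-149265948651/743692) = -198628*(-743692/149265948651) = 147718054576/149265948651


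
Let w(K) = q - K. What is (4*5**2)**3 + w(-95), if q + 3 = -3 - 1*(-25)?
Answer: 1000114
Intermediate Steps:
q = 19 (q = -3 + (-3 - 1*(-25)) = -3 + (-3 + 25) = -3 + 22 = 19)
w(K) = 19 - K
(4*5**2)**3 + w(-95) = (4*5**2)**3 + (19 - 1*(-95)) = (4*25)**3 + (19 + 95) = 100**3 + 114 = 1000000 + 114 = 1000114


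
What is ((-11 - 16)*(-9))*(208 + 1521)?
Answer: 420147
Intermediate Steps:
((-11 - 16)*(-9))*(208 + 1521) = -27*(-9)*1729 = 243*1729 = 420147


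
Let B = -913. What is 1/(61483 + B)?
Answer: 1/60570 ≈ 1.6510e-5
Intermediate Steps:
1/(61483 + B) = 1/(61483 - 913) = 1/60570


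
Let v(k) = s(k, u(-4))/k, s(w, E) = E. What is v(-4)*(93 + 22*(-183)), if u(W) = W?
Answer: -3933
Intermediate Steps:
v(k) = -4/k
v(-4)*(93 + 22*(-183)) = (-4/(-4))*(93 + 22*(-183)) = (-4*(-¼))*(93 - 4026) = 1*(-3933) = -3933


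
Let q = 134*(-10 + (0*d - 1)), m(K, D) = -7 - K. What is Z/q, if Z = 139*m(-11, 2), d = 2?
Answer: -278/737 ≈ -0.37720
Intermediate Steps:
Z = 556 (Z = 139*(-7 - 1*(-11)) = 139*(-7 + 11) = 139*4 = 556)
q = -1474 (q = 134*(-10 + (0*2 - 1)) = 134*(-10 + (0 - 1)) = 134*(-10 - 1) = 134*(-11) = -1474)
Z/q = 556/(-1474) = 556*(-1/1474) = -278/737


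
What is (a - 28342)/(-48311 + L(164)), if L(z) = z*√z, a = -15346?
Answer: 2110610968/2329541777 + 14329664*√41/2329541777 ≈ 0.94541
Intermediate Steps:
L(z) = z^(3/2)
(a - 28342)/(-48311 + L(164)) = (-15346 - 28342)/(-48311 + 164^(3/2)) = -43688/(-48311 + 328*√41)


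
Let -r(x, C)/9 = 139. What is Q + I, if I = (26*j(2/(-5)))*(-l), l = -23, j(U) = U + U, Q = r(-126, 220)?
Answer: -8647/5 ≈ -1729.4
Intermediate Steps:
r(x, C) = -1251 (r(x, C) = -9*139 = -1251)
Q = -1251
j(U) = 2*U
I = -2392/5 (I = (26*(2*(2/(-5))))*(-1*(-23)) = (26*(2*(2*(-1/5))))*23 = (26*(2*(-2/5)))*23 = (26*(-4/5))*23 = -104/5*23 = -2392/5 ≈ -478.40)
Q + I = -1251 - 2392/5 = -8647/5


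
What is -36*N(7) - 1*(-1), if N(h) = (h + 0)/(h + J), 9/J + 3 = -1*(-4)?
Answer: -59/4 ≈ -14.750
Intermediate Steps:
J = 9 (J = 9/(-3 - 1*(-4)) = 9/(-3 + 4) = 9/1 = 9*1 = 9)
N(h) = h/(9 + h) (N(h) = (h + 0)/(h + 9) = h/(9 + h))
-36*N(7) - 1*(-1) = -252/(9 + 7) - 1*(-1) = -252/16 + 1 = -36*7/16 + 1 = -63/4 + 1 = -59/4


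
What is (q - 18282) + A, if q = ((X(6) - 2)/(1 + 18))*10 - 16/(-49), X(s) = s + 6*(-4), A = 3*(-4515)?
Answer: -29640433/931 ≈ -31837.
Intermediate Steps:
A = -13545
X(s) = -24 + s (X(s) = s - 24 = -24 + s)
q = -9496/931 (q = (((-24 + 6) - 2)/(1 + 18))*10 - 16/(-49) = ((-18 - 2)/19)*10 - 16*(-1/49) = -20*1/19*10 + 16/49 = -20/19*10 + 16/49 = -200/19 + 16/49 = -9496/931 ≈ -10.200)
(q - 18282) + A = (-9496/931 - 18282) - 13545 = -17030038/931 - 13545 = -29640433/931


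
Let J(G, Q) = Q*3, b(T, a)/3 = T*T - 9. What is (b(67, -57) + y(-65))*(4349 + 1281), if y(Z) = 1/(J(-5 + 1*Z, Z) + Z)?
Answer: 1967346637/26 ≈ 7.5667e+7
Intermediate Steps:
b(T, a) = -27 + 3*T**2 (b(T, a) = 3*(T*T - 9) = 3*(T**2 - 9) = 3*(-9 + T**2) = -27 + 3*T**2)
J(G, Q) = 3*Q
y(Z) = 1/(4*Z) (y(Z) = 1/(3*Z + Z) = 1/(4*Z))
(b(67, -57) + y(-65))*(4349 + 1281) = ((-27 + 3*67**2) + (1/4)/(-65))*(4349 + 1281) = ((-27 + 3*4489) + (1/4)*(-1/65))*5630 = ((-27 + 13467) - 1/260)*5630 = (13440 - 1/260)*5630 = (3494399/260)*5630 = 1967346637/26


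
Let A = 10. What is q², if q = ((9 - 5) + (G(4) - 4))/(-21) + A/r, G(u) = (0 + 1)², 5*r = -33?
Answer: 130321/53361 ≈ 2.4423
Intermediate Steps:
r = -33/5 (r = (⅕)*(-33) = -33/5 ≈ -6.6000)
G(u) = 1 (G(u) = 1² = 1)
q = -361/231 (q = ((9 - 5) + (1 - 4))/(-21) + 10/(-33/5) = (4 - 3)*(-1/21) + 10*(-5/33) = 1*(-1/21) - 50/33 = -1/21 - 50/33 = -361/231 ≈ -1.5628)
q² = (-361/231)² = 130321/53361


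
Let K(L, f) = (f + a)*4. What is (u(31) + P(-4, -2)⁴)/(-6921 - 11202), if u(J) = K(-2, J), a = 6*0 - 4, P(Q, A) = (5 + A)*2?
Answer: -468/6041 ≈ -0.077471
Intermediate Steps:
P(Q, A) = 10 + 2*A
a = -4 (a = 0 - 4 = -4)
K(L, f) = -16 + 4*f (K(L, f) = (f - 4)*4 = (-4 + f)*4 = -16 + 4*f)
u(J) = -16 + 4*J
(u(31) + P(-4, -2)⁴)/(-6921 - 11202) = ((-16 + 4*31) + (10 + 2*(-2))⁴)/(-6921 - 11202) = ((-16 + 124) + (10 - 4)⁴)/(-18123) = (108 + 6⁴)*(-1/18123) = (108 + 1296)*(-1/18123) = 1404*(-1/18123) = -468/6041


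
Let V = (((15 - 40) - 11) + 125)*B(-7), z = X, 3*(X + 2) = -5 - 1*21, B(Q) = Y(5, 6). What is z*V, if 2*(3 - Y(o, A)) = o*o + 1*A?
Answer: 35600/3 ≈ 11867.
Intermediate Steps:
Y(o, A) = 3 - A/2 - o²/2 (Y(o, A) = 3 - (o*o + 1*A)/2 = 3 - (o² + A)/2 = 3 - (A + o²)/2 = 3 + (-A/2 - o²/2) = 3 - A/2 - o²/2)
B(Q) = -25/2 (B(Q) = 3 - ½*6 - ½*5² = 3 - 3 - ½*25 = 3 - 3 - 25/2 = -25/2)
X = -32/3 (X = -2 + (-5 - 1*21)/3 = -2 + (-5 - 21)/3 = -2 + (⅓)*(-26) = -2 - 26/3 = -32/3 ≈ -10.667)
z = -32/3 ≈ -10.667
V = -2225/2 (V = (((15 - 40) - 11) + 125)*(-25/2) = ((-25 - 11) + 125)*(-25/2) = (-36 + 125)*(-25/2) = 89*(-25/2) = -2225/2 ≈ -1112.5)
z*V = -32/3*(-2225/2) = 35600/3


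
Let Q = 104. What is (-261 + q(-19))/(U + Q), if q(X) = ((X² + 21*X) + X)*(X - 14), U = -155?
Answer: -540/17 ≈ -31.765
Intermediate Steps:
q(X) = (-14 + X)*(X² + 22*X) (q(X) = (X² + 22*X)*(-14 + X) = (-14 + X)*(X² + 22*X))
(-261 + q(-19))/(U + Q) = (-261 - 19*(-308 + (-19)² + 8*(-19)))/(-155 + 104) = (-261 - 19*(-308 + 361 - 152))/(-51) = (-261 - 19*(-99))*(-1/51) = (-261 + 1881)*(-1/51) = 1620*(-1/51) = -540/17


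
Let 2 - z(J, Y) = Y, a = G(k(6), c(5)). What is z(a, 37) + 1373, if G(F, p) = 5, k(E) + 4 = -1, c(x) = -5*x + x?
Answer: 1338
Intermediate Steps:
c(x) = -4*x
k(E) = -5 (k(E) = -4 - 1 = -5)
a = 5
z(J, Y) = 2 - Y
z(a, 37) + 1373 = (2 - 1*37) + 1373 = (2 - 37) + 1373 = -35 + 1373 = 1338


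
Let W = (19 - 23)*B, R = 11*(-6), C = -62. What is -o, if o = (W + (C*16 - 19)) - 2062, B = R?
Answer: 2809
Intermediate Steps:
R = -66
B = -66
W = 264 (W = (19 - 23)*(-66) = -4*(-66) = 264)
o = -2809 (o = (264 + (-62*16 - 19)) - 2062 = (264 + (-992 - 19)) - 2062 = (264 - 1011) - 2062 = -747 - 2062 = -2809)
-o = -1*(-2809) = 2809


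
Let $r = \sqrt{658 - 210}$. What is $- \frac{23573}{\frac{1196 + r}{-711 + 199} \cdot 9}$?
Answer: $\frac{902185856}{804357} - \frac{6034688 \sqrt{7}}{804357} \approx 1101.8$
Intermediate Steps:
$r = 8 \sqrt{7}$ ($r = \sqrt{448} = 8 \sqrt{7} \approx 21.166$)
$- \frac{23573}{\frac{1196 + r}{-711 + 199} \cdot 9} = - \frac{23573}{\frac{1196 + 8 \sqrt{7}}{-711 + 199} \cdot 9} = - \frac{23573}{\frac{1196 + 8 \sqrt{7}}{-512} \cdot 9} = - \frac{23573}{\left(1196 + 8 \sqrt{7}\right) \left(- \frac{1}{512}\right) 9} = - \frac{23573}{\left(- \frac{299}{128} - \frac{\sqrt{7}}{64}\right) 9} = - \frac{23573}{- \frac{2691}{128} - \frac{9 \sqrt{7}}{64}}$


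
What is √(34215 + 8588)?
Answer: √42803 ≈ 206.89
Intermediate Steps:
√(34215 + 8588) = √42803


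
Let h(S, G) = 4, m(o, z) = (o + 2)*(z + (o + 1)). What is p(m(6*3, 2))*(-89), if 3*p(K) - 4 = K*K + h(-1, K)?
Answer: -15700312/3 ≈ -5.2334e+6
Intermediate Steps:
m(o, z) = (2 + o)*(1 + o + z) (m(o, z) = (2 + o)*(z + (1 + o)) = (2 + o)*(1 + o + z))
p(K) = 8/3 + K²/3 (p(K) = 4/3 + (K*K + 4)/3 = 4/3 + (K² + 4)/3 = 4/3 + (4 + K²)/3 = 4/3 + (4/3 + K²/3) = 8/3 + K²/3)
p(m(6*3, 2))*(-89) = (8/3 + (2 + (6*3)² + 2*2 + 3*(6*3) + (6*3)*2)²/3)*(-89) = (8/3 + (2 + 18² + 4 + 3*18 + 18*2)²/3)*(-89) = (8/3 + (2 + 324 + 4 + 54 + 36)²/3)*(-89) = (8/3 + (⅓)*420²)*(-89) = (8/3 + (⅓)*176400)*(-89) = (8/3 + 58800)*(-89) = (176408/3)*(-89) = -15700312/3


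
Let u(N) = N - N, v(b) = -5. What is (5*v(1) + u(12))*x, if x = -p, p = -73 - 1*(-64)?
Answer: -225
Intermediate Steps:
p = -9 (p = -73 + 64 = -9)
x = 9 (x = -1*(-9) = 9)
u(N) = 0
(5*v(1) + u(12))*x = (5*(-5) + 0)*9 = (-25 + 0)*9 = -25*9 = -225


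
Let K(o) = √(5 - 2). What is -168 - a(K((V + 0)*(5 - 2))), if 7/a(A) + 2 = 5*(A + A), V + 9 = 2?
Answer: -24871/148 - 35*√3/148 ≈ -168.46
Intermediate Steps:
V = -7 (V = -9 + 2 = -7)
K(o) = √3
a(A) = 7/(-2 + 10*A) (a(A) = 7/(-2 + 5*(A + A)) = 7/(-2 + 5*(2*A)) = 7/(-2 + 10*A))
-168 - a(K((V + 0)*(5 - 2))) = -168 - 7/(2*(-1 + 5*√3))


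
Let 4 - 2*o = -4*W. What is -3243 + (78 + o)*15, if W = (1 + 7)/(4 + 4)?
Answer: -2013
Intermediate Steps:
W = 1 (W = 8/8 = 8*(1/8) = 1)
o = 4 (o = 2 - (-2) = 2 - 1/2*(-4) = 2 + 2 = 4)
-3243 + (78 + o)*15 = -3243 + (78 + 4)*15 = -3243 + 82*15 = -3243 + 1230 = -2013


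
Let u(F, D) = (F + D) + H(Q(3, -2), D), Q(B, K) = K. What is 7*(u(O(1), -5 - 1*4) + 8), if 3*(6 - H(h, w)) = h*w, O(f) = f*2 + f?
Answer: 14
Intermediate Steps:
O(f) = 3*f (O(f) = 2*f + f = 3*f)
H(h, w) = 6 - h*w/3
u(F, D) = 6 + F + 5*D/3 (u(F, D) = (F + D) + (6 - 1/3*(-2)*D) = (D + F) + (6 + 2*D/3) = 6 + F + 5*D/3)
7*(u(O(1), -5 - 1*4) + 8) = 7*((6 + 3*1 + 5*(-5 - 1*4)/3) + 8) = 7*((6 + 3 + 5*(-5 - 4)/3) + 8) = 7*((6 + 3 + (5/3)*(-9)) + 8) = 7*((6 + 3 - 15) + 8) = 7*(-6 + 8) = 7*2 = 14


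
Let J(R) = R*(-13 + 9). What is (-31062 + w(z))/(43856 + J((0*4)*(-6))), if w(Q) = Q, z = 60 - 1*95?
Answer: -31097/43856 ≈ -0.70907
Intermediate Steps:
z = -35 (z = 60 - 95 = -35)
J(R) = -4*R (J(R) = R*(-4) = -4*R)
(-31062 + w(z))/(43856 + J((0*4)*(-6))) = (-31062 - 35)/(43856 - 4*0*4*(-6)) = -31097/(43856 - 0*(-6)) = -31097/(43856 - 4*0) = -31097/(43856 + 0) = -31097/43856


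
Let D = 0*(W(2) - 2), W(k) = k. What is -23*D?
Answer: 0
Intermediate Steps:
D = 0 (D = 0*(2 - 2) = 0*0 = 0)
-23*D = -23*0 = 0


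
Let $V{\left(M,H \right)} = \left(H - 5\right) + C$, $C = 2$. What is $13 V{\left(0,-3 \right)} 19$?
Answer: $-1482$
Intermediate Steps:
$V{\left(M,H \right)} = -3 + H$ ($V{\left(M,H \right)} = \left(H - 5\right) + 2 = \left(-5 + H\right) + 2 = -3 + H$)
$13 V{\left(0,-3 \right)} 19 = 13 \left(-3 - 3\right) 19 = 13 \left(-6\right) 19 = \left(-78\right) 19 = -1482$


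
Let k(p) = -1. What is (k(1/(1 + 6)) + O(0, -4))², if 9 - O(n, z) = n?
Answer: 64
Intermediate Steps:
O(n, z) = 9 - n
(k(1/(1 + 6)) + O(0, -4))² = (-1 + (9 - 1*0))² = (-1 + (9 + 0))² = (-1 + 9)² = 8² = 64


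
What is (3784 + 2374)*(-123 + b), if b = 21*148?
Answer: 18381630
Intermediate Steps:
b = 3108
(3784 + 2374)*(-123 + b) = (3784 + 2374)*(-123 + 3108) = 6158*2985 = 18381630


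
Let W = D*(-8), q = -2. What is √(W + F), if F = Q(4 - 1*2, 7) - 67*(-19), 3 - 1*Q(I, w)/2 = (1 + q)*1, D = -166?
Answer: √2609 ≈ 51.078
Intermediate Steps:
Q(I, w) = 8 (Q(I, w) = 6 - 2*(1 - 2) = 6 - (-2) = 6 - 2*(-1) = 6 + 2 = 8)
W = 1328 (W = -166*(-8) = 1328)
F = 1281 (F = 8 - 67*(-19) = 8 + 1273 = 1281)
√(W + F) = √(1328 + 1281) = √2609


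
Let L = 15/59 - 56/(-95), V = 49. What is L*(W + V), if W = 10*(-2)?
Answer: 137141/5605 ≈ 24.468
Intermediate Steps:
W = -20
L = 4729/5605 (L = 15*(1/59) - 56*(-1/95) = 15/59 + 56/95 = 4729/5605 ≈ 0.84371)
L*(W + V) = 4729*(-20 + 49)/5605 = (4729/5605)*29 = 137141/5605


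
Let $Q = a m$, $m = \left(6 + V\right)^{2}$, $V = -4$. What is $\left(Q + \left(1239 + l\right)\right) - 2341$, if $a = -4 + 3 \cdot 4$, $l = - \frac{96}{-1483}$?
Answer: $- \frac{1586714}{1483} \approx -1069.9$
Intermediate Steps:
$m = 4$ ($m = \left(6 - 4\right)^{2} = 2^{2} = 4$)
$l = \frac{96}{1483}$ ($l = \left(-96\right) \left(- \frac{1}{1483}\right) = \frac{96}{1483} \approx 0.064734$)
$a = 8$ ($a = -4 + 12 = 8$)
$Q = 32$ ($Q = 8 \cdot 4 = 32$)
$\left(Q + \left(1239 + l\right)\right) - 2341 = \left(32 + \left(1239 + \frac{96}{1483}\right)\right) - 2341 = \left(32 + \frac{1837533}{1483}\right) - 2341 = \frac{1884989}{1483} - 2341 = - \frac{1586714}{1483}$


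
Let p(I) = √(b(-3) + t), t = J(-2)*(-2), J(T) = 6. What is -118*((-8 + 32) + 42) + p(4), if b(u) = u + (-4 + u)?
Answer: -7788 + I*√22 ≈ -7788.0 + 4.6904*I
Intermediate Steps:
b(u) = -4 + 2*u
t = -12 (t = 6*(-2) = -12)
p(I) = I*√22 (p(I) = √((-4 + 2*(-3)) - 12) = √((-4 - 6) - 12) = √(-10 - 12) = √(-22) = I*√22)
-118*((-8 + 32) + 42) + p(4) = -118*((-8 + 32) + 42) + I*√22 = -118*(24 + 42) + I*√22 = -118*66 + I*√22 = -7788 + I*√22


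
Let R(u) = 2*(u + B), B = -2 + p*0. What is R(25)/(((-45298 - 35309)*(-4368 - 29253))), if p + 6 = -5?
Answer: 46/2710087947 ≈ 1.6974e-8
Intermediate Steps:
p = -11 (p = -6 - 5 = -11)
B = -2 (B = -2 - 11*0 = -2 + 0 = -2)
R(u) = -4 + 2*u (R(u) = 2*(u - 2) = 2*(-2 + u) = -4 + 2*u)
R(25)/(((-45298 - 35309)*(-4368 - 29253))) = (-4 + 2*25)/(((-45298 - 35309)*(-4368 - 29253))) = (-4 + 50)/((-80607*(-33621))) = 46/2710087947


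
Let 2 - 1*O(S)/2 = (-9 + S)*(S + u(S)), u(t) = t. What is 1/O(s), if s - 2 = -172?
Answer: -1/121716 ≈ -8.2159e-6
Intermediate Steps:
s = -170 (s = 2 - 172 = -170)
O(S) = 4 - 4*S*(-9 + S) (O(S) = 4 - 2*(-9 + S)*(S + S) = 4 - 2*(-9 + S)*2*S = 4 - 4*S*(-9 + S))
1/O(s) = 1/(4 - 4*(-170)**2 + 36*(-170)) = 1/(4 - 4*28900 - 6120) = 1/(4 - 115600 - 6120) = 1/(-121716) = -1/121716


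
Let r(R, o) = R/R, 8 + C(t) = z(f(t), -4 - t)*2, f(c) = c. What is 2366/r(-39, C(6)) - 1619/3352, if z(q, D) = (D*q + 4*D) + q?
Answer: 7929213/3352 ≈ 2365.5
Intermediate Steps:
z(q, D) = q + 4*D + D*q (z(q, D) = (4*D + D*q) + q = q + 4*D + D*q)
C(t) = -40 - 6*t + 2*t*(-4 - t) (C(t) = -8 + (t + 4*(-4 - t) + (-4 - t)*t)*2 = -8 + (t + (-16 - 4*t) + t*(-4 - t))*2 = -8 + (-16 - 3*t + t*(-4 - t))*2 = -8 + (-32 - 6*t + 2*t*(-4 - t)) = -40 - 6*t + 2*t*(-4 - t))
r(R, o) = 1
2366/r(-39, C(6)) - 1619/3352 = 2366/1 - 1619/3352 = 2366*1 - 1619*1/3352 = 2366 - 1619/3352 = 7929213/3352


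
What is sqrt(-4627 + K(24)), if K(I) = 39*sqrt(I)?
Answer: sqrt(-4627 + 78*sqrt(6)) ≈ 66.603*I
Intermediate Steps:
sqrt(-4627 + K(24)) = sqrt(-4627 + 39*sqrt(24)) = sqrt(-4627 + 39*(2*sqrt(6))) = sqrt(-4627 + 78*sqrt(6))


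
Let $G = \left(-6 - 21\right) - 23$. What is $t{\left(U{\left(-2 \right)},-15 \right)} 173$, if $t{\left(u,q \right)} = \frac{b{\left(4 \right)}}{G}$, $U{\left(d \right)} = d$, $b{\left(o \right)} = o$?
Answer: $- \frac{346}{25} \approx -13.84$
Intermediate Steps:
$G = -50$ ($G = -27 - 23 = -50$)
$t{\left(u,q \right)} = - \frac{2}{25}$ ($t{\left(u,q \right)} = \frac{4}{-50} = 4 \left(- \frac{1}{50}\right) = - \frac{2}{25}$)
$t{\left(U{\left(-2 \right)},-15 \right)} 173 = \left(- \frac{2}{25}\right) 173 = - \frac{346}{25}$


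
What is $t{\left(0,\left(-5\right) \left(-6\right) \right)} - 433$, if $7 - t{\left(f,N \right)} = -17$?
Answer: $-409$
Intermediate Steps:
$t{\left(f,N \right)} = 24$ ($t{\left(f,N \right)} = 7 - -17 = 7 + 17 = 24$)
$t{\left(0,\left(-5\right) \left(-6\right) \right)} - 433 = 24 - 433 = -409$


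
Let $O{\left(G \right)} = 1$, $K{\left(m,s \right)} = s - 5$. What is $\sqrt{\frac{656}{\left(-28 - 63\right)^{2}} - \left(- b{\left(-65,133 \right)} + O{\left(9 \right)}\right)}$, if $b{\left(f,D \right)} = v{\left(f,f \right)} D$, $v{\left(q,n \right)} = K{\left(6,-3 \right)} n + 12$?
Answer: $\frac{\sqrt{585922811}}{91} \approx 266.0$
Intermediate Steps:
$K{\left(m,s \right)} = -5 + s$ ($K{\left(m,s \right)} = s - 5 = -5 + s$)
$v{\left(q,n \right)} = 12 - 8 n$ ($v{\left(q,n \right)} = \left(-5 - 3\right) n + 12 = - 8 n + 12 = 12 - 8 n$)
$b{\left(f,D \right)} = D \left(12 - 8 f\right)$ ($b{\left(f,D \right)} = \left(12 - 8 f\right) D = D \left(12 - 8 f\right)$)
$\sqrt{\frac{656}{\left(-28 - 63\right)^{2}} - \left(- b{\left(-65,133 \right)} + O{\left(9 \right)}\right)} = \sqrt{\frac{656}{\left(-28 - 63\right)^{2}} + \left(4 \cdot 133 \left(3 - -130\right) - 1\right)} = \sqrt{\frac{656}{\left(-91\right)^{2}} - \left(1 - 532 \left(3 + 130\right)\right)} = \sqrt{\frac{656}{8281} - \left(1 - 70756\right)} = \sqrt{656 \cdot \frac{1}{8281} + \left(70756 - 1\right)} = \sqrt{\frac{656}{8281} + 70755} = \sqrt{\frac{585922811}{8281}} = \frac{\sqrt{585922811}}{91}$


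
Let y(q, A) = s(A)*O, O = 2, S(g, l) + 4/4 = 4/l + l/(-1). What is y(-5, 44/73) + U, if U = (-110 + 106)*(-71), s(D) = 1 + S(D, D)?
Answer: 237742/803 ≈ 296.07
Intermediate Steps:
S(g, l) = -1 - l + 4/l (S(g, l) = -1 + (4/l + l/(-1)) = -1 + (4/l + l*(-1)) = -1 + (4/l - l) = -1 + (-l + 4/l) = -1 - l + 4/l)
s(D) = -D + 4/D (s(D) = 1 + (-1 - D + 4/D) = -D + 4/D)
y(q, A) = -2*A + 8/A (y(q, A) = (-A + 4/A)*2 = -2*A + 8/A)
U = 284 (U = -4*(-71) = 284)
y(-5, 44/73) + U = (-88/73 + 8/((44/73))) + 284 = (-88/73 + 8/((44*(1/73)))) + 284 = (-2*44/73 + 8/(44/73)) + 284 = (-88/73 + 8*(73/44)) + 284 = (-88/73 + 146/11) + 284 = 9690/803 + 284 = 237742/803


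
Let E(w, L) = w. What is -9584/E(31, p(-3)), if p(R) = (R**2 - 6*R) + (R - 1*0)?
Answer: -9584/31 ≈ -309.16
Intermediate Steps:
p(R) = R**2 - 5*R (p(R) = (R**2 - 6*R) + (R + 0) = (R**2 - 6*R) + R = R**2 - 5*R)
-9584/E(31, p(-3)) = -9584/31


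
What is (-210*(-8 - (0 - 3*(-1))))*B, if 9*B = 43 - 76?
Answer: -8470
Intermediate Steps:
B = -11/3 (B = (43 - 76)/9 = (1/9)*(-33) = -11/3 ≈ -3.6667)
(-210*(-8 - (0 - 3*(-1))))*B = -210*(-8 - (0 - 3*(-1)))*(-11/3) = -210*(-8 - (0 + 3))*(-11/3) = -210*(-8 - 1*3)*(-11/3) = -210*(-8 - 3)*(-11/3) = -210*(-11)*(-11/3) = 2310*(-11/3) = -8470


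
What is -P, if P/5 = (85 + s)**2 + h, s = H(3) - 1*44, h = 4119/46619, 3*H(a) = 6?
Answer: -431013250/46619 ≈ -9245.4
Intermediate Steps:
H(a) = 2 (H(a) = (1/3)*6 = 2)
h = 4119/46619 (h = 4119*(1/46619) = 4119/46619 ≈ 0.088355)
s = -42 (s = 2 - 1*44 = 2 - 44 = -42)
P = 431013250/46619 (P = 5*((85 - 42)**2 + 4119/46619) = 5*(43**2 + 4119/46619) = 5*(1849 + 4119/46619) = 5*(86202650/46619) = 431013250/46619 ≈ 9245.4)
-P = -1*431013250/46619 = -431013250/46619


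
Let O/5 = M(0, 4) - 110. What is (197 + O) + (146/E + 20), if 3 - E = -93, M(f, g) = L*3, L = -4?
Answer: -18791/48 ≈ -391.48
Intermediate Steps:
M(f, g) = -12 (M(f, g) = -4*3 = -12)
E = 96 (E = 3 - 1*(-93) = 3 + 93 = 96)
O = -610 (O = 5*(-12 - 110) = 5*(-122) = -610)
(197 + O) + (146/E + 20) = (197 - 610) + (146/96 + 20) = -413 + (146*(1/96) + 20) = -413 + (73/48 + 20) = -413 + 1033/48 = -18791/48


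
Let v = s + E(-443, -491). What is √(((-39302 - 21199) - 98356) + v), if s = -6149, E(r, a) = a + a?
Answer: 2*I*√41497 ≈ 407.42*I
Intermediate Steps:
E(r, a) = 2*a
v = -7131 (v = -6149 + 2*(-491) = -6149 - 982 = -7131)
√(((-39302 - 21199) - 98356) + v) = √(((-39302 - 21199) - 98356) - 7131) = √((-60501 - 98356) - 7131) = √(-158857 - 7131) = √(-165988) = 2*I*√41497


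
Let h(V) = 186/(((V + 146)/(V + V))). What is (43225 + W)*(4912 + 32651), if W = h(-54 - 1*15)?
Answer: 124057704891/77 ≈ 1.6111e+9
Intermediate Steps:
h(V) = 372*V/(146 + V) (h(V) = 186/(((146 + V)/((2*V)))) = 186/(((146 + V)*(1/(2*V)))) = 186/(((146 + V)/(2*V))) = 186*(2*V/(146 + V)) = 372*V/(146 + V))
W = -25668/77 (W = 372*(-54 - 1*15)/(146 + (-54 - 1*15)) = 372*(-54 - 15)/(146 + (-54 - 15)) = 372*(-69)/(146 - 69) = 372*(-69)/77 = 372*(-69)*(1/77) = -25668/77 ≈ -333.35)
(43225 + W)*(4912 + 32651) = (43225 - 25668/77)*(4912 + 32651) = (3302657/77)*37563 = 124057704891/77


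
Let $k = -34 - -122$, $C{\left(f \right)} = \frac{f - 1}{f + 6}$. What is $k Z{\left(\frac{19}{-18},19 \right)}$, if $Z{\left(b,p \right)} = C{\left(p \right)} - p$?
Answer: $- \frac{40216}{25} \approx -1608.6$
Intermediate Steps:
$C{\left(f \right)} = \frac{-1 + f}{6 + f}$
$Z{\left(b,p \right)} = - p + \frac{-1 + p}{6 + p}$ ($Z{\left(b,p \right)} = \frac{-1 + p}{6 + p} - p = - p + \frac{-1 + p}{6 + p}$)
$k = 88$ ($k = -34 + 122 = 88$)
$k Z{\left(\frac{19}{-18},19 \right)} = 88 \frac{-1 + 19 - 19 \left(6 + 19\right)}{6 + 19} = 88 \frac{-1 + 19 - 19 \cdot 25}{25} = 88 \frac{-1 + 19 - 475}{25} = 88 \cdot \frac{1}{25} \left(-457\right) = 88 \left(- \frac{457}{25}\right) = - \frac{40216}{25}$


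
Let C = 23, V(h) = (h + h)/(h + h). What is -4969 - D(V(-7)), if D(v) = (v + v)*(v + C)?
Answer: -5017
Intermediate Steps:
V(h) = 1 (V(h) = (2*h)/((2*h)) = (2*h)*(1/(2*h)) = 1)
D(v) = 2*v*(23 + v) (D(v) = (v + v)*(v + 23) = (2*v)*(23 + v) = 2*v*(23 + v))
-4969 - D(V(-7)) = -4969 - 2*(23 + 1) = -4969 - 2*24 = -4969 - 1*48 = -4969 - 48 = -5017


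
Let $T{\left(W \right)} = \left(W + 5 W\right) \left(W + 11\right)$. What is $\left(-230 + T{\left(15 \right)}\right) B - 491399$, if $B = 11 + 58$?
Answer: $-345809$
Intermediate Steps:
$B = 69$
$T{\left(W \right)} = 6 W \left(11 + W\right)$
$\left(-230 + T{\left(15 \right)}\right) B - 491399 = \left(-230 + 6 \cdot 15 \left(11 + 15\right)\right) 69 - 491399 = \left(-230 + 6 \cdot 15 \cdot 26\right) 69 - 491399 = \left(-230 + 2340\right) 69 - 491399 = 2110 \cdot 69 - 491399 = 145590 - 491399 = -345809$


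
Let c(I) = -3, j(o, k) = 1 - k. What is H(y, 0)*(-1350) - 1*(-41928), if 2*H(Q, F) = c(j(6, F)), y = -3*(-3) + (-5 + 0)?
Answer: 43953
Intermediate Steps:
y = 4 (y = 9 - 5 = 4)
H(Q, F) = -3/2 (H(Q, F) = (1/2)*(-3) = -3/2)
H(y, 0)*(-1350) - 1*(-41928) = -3/2*(-1350) - 1*(-41928) = 2025 + 41928 = 43953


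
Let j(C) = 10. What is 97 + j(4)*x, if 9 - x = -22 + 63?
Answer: -223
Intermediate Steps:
x = -32 (x = 9 - (-22 + 63) = 9 - 1*41 = 9 - 41 = -32)
97 + j(4)*x = 97 + 10*(-32) = 97 - 320 = -223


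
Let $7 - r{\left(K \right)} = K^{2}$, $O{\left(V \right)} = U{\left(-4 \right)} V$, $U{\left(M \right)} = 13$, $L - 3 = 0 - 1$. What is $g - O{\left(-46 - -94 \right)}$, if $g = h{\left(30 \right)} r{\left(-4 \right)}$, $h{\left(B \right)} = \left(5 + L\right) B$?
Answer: $-2514$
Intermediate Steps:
$L = 2$ ($L = 3 + \left(0 - 1\right) = 3 - 1 = 2$)
$h{\left(B \right)} = 7 B$ ($h{\left(B \right)} = \left(5 + 2\right) B = 7 B$)
$O{\left(V \right)} = 13 V$
$r{\left(K \right)} = 7 - K^{2}$
$g = -1890$ ($g = 7 \cdot 30 \left(7 - \left(-4\right)^{2}\right) = 210 \left(7 - 16\right) = 210 \left(-9\right) = -1890$)
$g - O{\left(-46 - -94 \right)} = -1890 - 13 \left(-46 - -94\right) = -1890 - 13 \left(-46 + 94\right) = -1890 - 13 \cdot 48 = -1890 - 624 = -2514$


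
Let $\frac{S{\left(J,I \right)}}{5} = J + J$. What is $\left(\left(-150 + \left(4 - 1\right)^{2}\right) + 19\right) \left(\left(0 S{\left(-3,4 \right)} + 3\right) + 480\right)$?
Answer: $-58926$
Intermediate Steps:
$S{\left(J,I \right)} = 10 J$ ($S{\left(J,I \right)} = 5 \left(J + J\right) = 5 \cdot 2 J = 10 J$)
$\left(\left(-150 + \left(4 - 1\right)^{2}\right) + 19\right) \left(\left(0 S{\left(-3,4 \right)} + 3\right) + 480\right) = \left(\left(-150 + \left(4 - 1\right)^{2}\right) + 19\right) \left(\left(0 \cdot 10 \left(-3\right) + 3\right) + 480\right) = \left(\left(-150 + 3^{2}\right) + 19\right) \left(\left(0 \left(-30\right) + 3\right) + 480\right) = \left(\left(-150 + 9\right) + 19\right) \left(\left(0 + 3\right) + 480\right) = \left(-141 + 19\right) \left(3 + 480\right) = \left(-122\right) 483 = -58926$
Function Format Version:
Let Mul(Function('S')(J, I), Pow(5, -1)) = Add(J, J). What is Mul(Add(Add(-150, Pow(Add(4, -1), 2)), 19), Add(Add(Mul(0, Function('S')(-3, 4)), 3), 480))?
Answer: -58926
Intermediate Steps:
Function('S')(J, I) = Mul(10, J) (Function('S')(J, I) = Mul(5, Add(J, J)) = Mul(5, Mul(2, J)) = Mul(10, J))
Mul(Add(Add(-150, Pow(Add(4, -1), 2)), 19), Add(Add(Mul(0, Function('S')(-3, 4)), 3), 480)) = Mul(Add(Add(-150, Pow(Add(4, -1), 2)), 19), Add(Add(Mul(0, Mul(10, -3)), 3), 480)) = Mul(Add(Add(-150, Pow(3, 2)), 19), Add(Add(Mul(0, -30), 3), 480)) = Mul(Add(Add(-150, 9), 19), Add(Add(0, 3), 480)) = Mul(Add(-141, 19), Add(3, 480)) = Mul(-122, 483) = -58926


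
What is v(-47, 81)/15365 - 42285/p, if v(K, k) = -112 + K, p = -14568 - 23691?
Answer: 214541948/195949845 ≈ 1.0949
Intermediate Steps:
p = -38259
v(-47, 81)/15365 - 42285/p = (-112 - 47)/15365 - 42285/(-38259) = -159*1/15365 - 42285*(-1/38259) = -159/15365 + 14095/12753 = 214541948/195949845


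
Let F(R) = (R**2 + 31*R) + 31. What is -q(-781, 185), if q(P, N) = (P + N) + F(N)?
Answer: -39395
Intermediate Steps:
F(R) = 31 + R**2 + 31*R
q(P, N) = 31 + P + N**2 + 32*N (q(P, N) = (P + N) + (31 + N**2 + 31*N) = (N + P) + (31 + N**2 + 31*N) = 31 + P + N**2 + 32*N)
-q(-781, 185) = -(31 - 781 + 185**2 + 32*185) = -(31 - 781 + 34225 + 5920) = -1*39395 = -39395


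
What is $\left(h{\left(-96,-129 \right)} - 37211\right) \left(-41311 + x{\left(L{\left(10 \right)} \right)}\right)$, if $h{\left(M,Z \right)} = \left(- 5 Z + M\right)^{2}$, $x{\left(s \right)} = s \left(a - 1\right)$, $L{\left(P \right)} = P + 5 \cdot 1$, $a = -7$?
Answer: $-10945655890$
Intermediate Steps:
$L{\left(P \right)} = 5 + P$ ($L{\left(P \right)} = P + 5 = 5 + P$)
$x{\left(s \right)} = - 8 s$ ($x{\left(s \right)} = s \left(-7 - 1\right) = s \left(-8\right) = - 8 s$)
$h{\left(M,Z \right)} = \left(M - 5 Z\right)^{2}$
$\left(h{\left(-96,-129 \right)} - 37211\right) \left(-41311 + x{\left(L{\left(10 \right)} \right)}\right) = \left(\left(-96 - -645\right)^{2} - 37211\right) \left(-41311 - 8 \left(5 + 10\right)\right) = \left(\left(-96 + 645\right)^{2} - 37211\right) \left(-41311 - 120\right) = \left(549^{2} - 37211\right) \left(-41311 - 120\right) = \left(301401 - 37211\right) \left(-41431\right) = 264190 \left(-41431\right) = -10945655890$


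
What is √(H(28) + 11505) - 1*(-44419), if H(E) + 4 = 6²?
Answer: 44419 + √11537 ≈ 44526.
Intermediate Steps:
H(E) = 32 (H(E) = -4 + 6² = -4 + 36 = 32)
√(H(28) + 11505) - 1*(-44419) = √(32 + 11505) - 1*(-44419) = √11537 + 44419 = 44419 + √11537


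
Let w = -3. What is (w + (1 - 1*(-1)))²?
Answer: 1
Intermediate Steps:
(w + (1 - 1*(-1)))² = (-3 + (1 - 1*(-1)))² = (-3 + (1 + 1))² = (-3 + 2)² = (-1)² = 1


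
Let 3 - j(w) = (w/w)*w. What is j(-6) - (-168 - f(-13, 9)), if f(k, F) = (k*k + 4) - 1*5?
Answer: 345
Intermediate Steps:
j(w) = 3 - w (j(w) = 3 - w/w*w = 3 - w)
f(k, F) = -1 + k² (f(k, F) = (k² + 4) - 5 = (4 + k²) - 5 = -1 + k²)
j(-6) - (-168 - f(-13, 9)) = (3 - 1*(-6)) - (-168 - (-1 + (-13)²)) = (3 + 6) - (-168 - (-1 + 169)) = 9 - (-168 - 1*168) = 9 - (-168 - 168) = 9 - 1*(-336) = 9 + 336 = 345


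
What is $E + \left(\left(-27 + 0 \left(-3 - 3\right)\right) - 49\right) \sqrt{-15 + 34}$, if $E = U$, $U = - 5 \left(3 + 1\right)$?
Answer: $-20 - 76 \sqrt{19} \approx -351.28$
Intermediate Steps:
$U = -20$ ($U = \left(-5\right) 4 = -20$)
$E = -20$
$E + \left(\left(-27 + 0 \left(-3 - 3\right)\right) - 49\right) \sqrt{-15 + 34} = -20 + \left(\left(-27 + 0 \left(-3 - 3\right)\right) - 49\right) \sqrt{-15 + 34} = -20 + \left(\left(-27 + 0 \left(-6\right)\right) - 49\right) \sqrt{19} = -20 + \left(\left(-27 + 0\right) - 49\right) \sqrt{19} = -20 + \left(-27 - 49\right) \sqrt{19} = -20 - 76 \sqrt{19}$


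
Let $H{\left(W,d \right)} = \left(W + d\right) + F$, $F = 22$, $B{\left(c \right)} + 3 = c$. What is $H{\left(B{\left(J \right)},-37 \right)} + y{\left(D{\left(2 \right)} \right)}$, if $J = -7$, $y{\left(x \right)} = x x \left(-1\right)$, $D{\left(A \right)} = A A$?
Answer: $-41$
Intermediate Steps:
$D{\left(A \right)} = A^{2}$
$y{\left(x \right)} = - x^{2}$ ($y{\left(x \right)} = x^{2} \left(-1\right) = - x^{2}$)
$B{\left(c \right)} = -3 + c$
$H{\left(W,d \right)} = 22 + W + d$ ($H{\left(W,d \right)} = \left(W + d\right) + 22 = 22 + W + d$)
$H{\left(B{\left(J \right)},-37 \right)} + y{\left(D{\left(2 \right)} \right)} = \left(22 - 10 - 37\right) - \left(2^{2}\right)^{2} = \left(22 - 10 - 37\right) - 4^{2} = -25 - 16 = -41$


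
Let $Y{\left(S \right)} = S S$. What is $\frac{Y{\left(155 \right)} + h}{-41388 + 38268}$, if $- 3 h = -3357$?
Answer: $- \frac{3143}{390} \approx -8.059$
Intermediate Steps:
$h = 1119$ ($h = \left(- \frac{1}{3}\right) \left(-3357\right) = 1119$)
$Y{\left(S \right)} = S^{2}$
$\frac{Y{\left(155 \right)} + h}{-41388 + 38268} = \frac{155^{2} + 1119}{-41388 + 38268} = \frac{24025 + 1119}{-3120} = 25144 \left(- \frac{1}{3120}\right) = - \frac{3143}{390}$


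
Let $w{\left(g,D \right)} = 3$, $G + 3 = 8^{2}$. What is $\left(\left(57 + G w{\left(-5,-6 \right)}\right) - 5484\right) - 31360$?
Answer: $-36604$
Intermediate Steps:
$G = 61$ ($G = -3 + 8^{2} = -3 + 64 = 61$)
$\left(\left(57 + G w{\left(-5,-6 \right)}\right) - 5484\right) - 31360 = \left(\left(57 + 61 \cdot 3\right) - 5484\right) - 31360 = \left(\left(57 + 183\right) - 5484\right) - 31360 = \left(240 - 5484\right) - 31360 = -5244 - 31360 = -36604$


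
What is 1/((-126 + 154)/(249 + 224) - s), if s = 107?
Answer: -473/50583 ≈ -0.0093510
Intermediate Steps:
1/((-126 + 154)/(249 + 224) - s) = 1/((-126 + 154)/(249 + 224) - 1*107) = 1/(28/473 - 107) = 1/(-50583/473) = -473/50583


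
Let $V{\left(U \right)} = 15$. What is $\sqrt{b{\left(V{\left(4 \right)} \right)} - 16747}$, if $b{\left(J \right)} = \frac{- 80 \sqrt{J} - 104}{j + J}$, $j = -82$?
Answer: $\frac{\sqrt{-75170315 + 5360 \sqrt{15}}}{67} \approx 129.39 i$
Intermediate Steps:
$b{\left(J \right)} = \frac{-104 - 80 \sqrt{J}}{-82 + J}$ ($b{\left(J \right)} = \frac{- 80 \sqrt{J} - 104}{-82 + J} = \frac{-104 - 80 \sqrt{J}}{-82 + J}$)
$\sqrt{b{\left(V{\left(4 \right)} \right)} - 16747} = \sqrt{\frac{8 \left(-13 - 10 \sqrt{15}\right)}{-82 + 15} - 16747} = \sqrt{\frac{8 \left(-13 - 10 \sqrt{15}\right)}{-67} - 16747} = \sqrt{8 \left(- \frac{1}{67}\right) \left(-13 - 10 \sqrt{15}\right) - 16747} = \sqrt{\left(\frac{104}{67} + \frac{80 \sqrt{15}}{67}\right) - 16747} = \sqrt{- \frac{1121945}{67} + \frac{80 \sqrt{15}}{67}}$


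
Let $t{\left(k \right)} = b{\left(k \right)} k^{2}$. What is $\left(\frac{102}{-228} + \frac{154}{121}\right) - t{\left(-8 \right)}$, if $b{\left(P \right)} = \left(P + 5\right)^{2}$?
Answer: $- \frac{240423}{418} \approx -575.17$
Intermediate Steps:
$b{\left(P \right)} = \left(5 + P\right)^{2}$
$t{\left(k \right)} = k^{2} \left(5 + k\right)^{2}$ ($t{\left(k \right)} = \left(5 + k\right)^{2} k^{2} = k^{2} \left(5 + k\right)^{2}$)
$\left(\frac{102}{-228} + \frac{154}{121}\right) - t{\left(-8 \right)} = \left(\frac{102}{-228} + \frac{154}{121}\right) - \left(-8\right)^{2} \left(5 - 8\right)^{2} = \left(102 \left(- \frac{1}{228}\right) + 154 \cdot \frac{1}{121}\right) - 64 \left(-3\right)^{2} = \left(- \frac{17}{38} + \frac{14}{11}\right) - 64 \cdot 9 = \frac{345}{418} - 576 = - \frac{240423}{418}$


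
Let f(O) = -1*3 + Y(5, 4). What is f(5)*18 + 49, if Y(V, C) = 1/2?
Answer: 4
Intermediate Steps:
Y(V, C) = ½
f(O) = -5/2 (f(O) = -1*3 + ½ = -3 + ½ = -5/2)
f(5)*18 + 49 = -5/2*18 + 49 = -45 + 49 = 4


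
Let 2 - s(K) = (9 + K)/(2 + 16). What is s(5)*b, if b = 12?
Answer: 44/3 ≈ 14.667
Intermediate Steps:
s(K) = 3/2 - K/18 (s(K) = 2 - (9 + K)/(2 + 16) = 2 - (9 + K)/18 = 2 - (1/2 + K/18) = 2 + (-1/2 - K/18) = 3/2 - K/18)
s(5)*b = (3/2 - 1/18*5)*12 = (3/2 - 5/18)*12 = (11/9)*12 = 44/3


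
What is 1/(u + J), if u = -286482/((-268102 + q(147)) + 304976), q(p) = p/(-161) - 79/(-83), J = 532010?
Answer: 11732090/6241498051877 ≈ 1.8797e-6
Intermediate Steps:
q(p) = 79/83 - p/161 (q(p) = p*(-1/161) - 79*(-1/83) = -p/161 + 79/83 = 79/83 - p/161)
u = -91149023/11732090 (u = -286482/((-268102 + (79/83 - 1/161*147)) + 304976) = -286482/((-268102 + (79/83 - 21/23)) + 304976) = -286482/((-268102 + 74/1909) + 304976) = -286482/(-511806644/1909 + 304976) = -286482/70392540/1909 = -286482*1909/70392540 = -91149023/11732090 ≈ -7.7692)
1/(u + J) = 1/(-91149023/11732090 + 532010) = 1/(6241498051877/11732090) = 11732090/6241498051877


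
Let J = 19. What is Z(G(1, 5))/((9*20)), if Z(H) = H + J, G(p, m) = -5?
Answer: 7/90 ≈ 0.077778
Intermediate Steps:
Z(H) = 19 + H (Z(H) = H + 19 = 19 + H)
Z(G(1, 5))/((9*20)) = (19 - 5)/((9*20)) = 14/180 = 14*(1/180) = 7/90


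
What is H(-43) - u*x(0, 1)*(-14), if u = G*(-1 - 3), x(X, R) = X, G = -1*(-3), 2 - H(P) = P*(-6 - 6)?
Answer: -514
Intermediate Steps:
H(P) = 2 + 12*P (H(P) = 2 - P*(-6 - 6) = 2 - P*(-12) = 2 - (-12)*P = 2 + 12*P)
G = 3
u = -12 (u = 3*(-1 - 3) = 3*(-4) = -12)
H(-43) - u*x(0, 1)*(-14) = (2 + 12*(-43)) - (-12*0)*(-14) = (2 - 516) - 0*(-14) = -514 - 1*0 = -514 + 0 = -514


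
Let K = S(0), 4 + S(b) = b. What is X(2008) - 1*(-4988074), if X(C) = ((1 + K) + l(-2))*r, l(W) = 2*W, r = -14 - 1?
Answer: 4988179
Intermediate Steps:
S(b) = -4 + b
r = -15
K = -4 (K = -4 + 0 = -4)
X(C) = 105 (X(C) = ((1 - 4) + 2*(-2))*(-15) = (-3 - 4)*(-15) = -7*(-15) = 105)
X(2008) - 1*(-4988074) = 105 - 1*(-4988074) = 105 + 4988074 = 4988179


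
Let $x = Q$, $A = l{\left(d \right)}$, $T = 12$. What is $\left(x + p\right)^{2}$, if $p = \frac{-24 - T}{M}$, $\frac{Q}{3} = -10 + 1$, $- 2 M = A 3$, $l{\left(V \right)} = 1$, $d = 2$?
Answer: $9$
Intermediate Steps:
$A = 1$
$M = - \frac{3}{2}$ ($M = - \frac{1 \cdot 3}{2} = \left(- \frac{1}{2}\right) 3 = - \frac{3}{2} \approx -1.5$)
$Q = -27$ ($Q = 3 \left(-10 + 1\right) = 3 \left(-9\right) = -27$)
$x = -27$
$p = 24$ ($p = \frac{-24 - 12}{- \frac{3}{2}} = \left(-24 - 12\right) \left(- \frac{2}{3}\right) = \left(-36\right) \left(- \frac{2}{3}\right) = 24$)
$\left(x + p\right)^{2} = \left(-27 + 24\right)^{2} = \left(-3\right)^{2} = 9$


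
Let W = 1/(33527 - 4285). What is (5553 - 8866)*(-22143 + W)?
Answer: 2145186069365/29242 ≈ 7.3360e+7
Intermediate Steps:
W = 1/29242 ≈ 3.4197e-5
(5553 - 8866)*(-22143 + W) = (5553 - 8866)*(-22143 + 1/29242) = -3313*(-647505605/29242) = 2145186069365/29242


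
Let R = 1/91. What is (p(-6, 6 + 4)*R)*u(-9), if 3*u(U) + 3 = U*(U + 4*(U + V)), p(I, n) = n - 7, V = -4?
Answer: 6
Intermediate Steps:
p(I, n) = -7 + n
u(U) = -1 + U*(-16 + 5*U)/3 (u(U) = -1 + (U*(U + 4*(U - 4)))/3 = -1 + (U*(U + 4*(-4 + U)))/3 = -1 + (U*(U + (-16 + 4*U)))/3 = -1 + (U*(-16 + 5*U))/3 = -1 + U*(-16 + 5*U)/3)
R = 1/91 ≈ 0.010989
(p(-6, 6 + 4)*R)*u(-9) = ((-7 + (6 + 4))*(1/91))*(-1 - 16/3*(-9) + (5/3)*(-9)**2) = ((-7 + 10)*(1/91))*(-1 + 48 + (5/3)*81) = (3*(1/91))*(-1 + 48 + 135) = (3/91)*182 = 6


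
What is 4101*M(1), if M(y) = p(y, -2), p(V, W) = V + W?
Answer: -4101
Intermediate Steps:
M(y) = -2 + y (M(y) = y - 2 = -2 + y)
4101*M(1) = 4101*(-2 + 1) = 4101*(-1) = -4101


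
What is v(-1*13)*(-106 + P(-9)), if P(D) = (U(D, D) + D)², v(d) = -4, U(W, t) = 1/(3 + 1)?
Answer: 471/4 ≈ 117.75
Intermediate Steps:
U(W, t) = ¼ (U(W, t) = 1/4 = ¼)
P(D) = (¼ + D)²
v(-1*13)*(-106 + P(-9)) = -4*(-106 + (1 + 4*(-9))²/16) = -4*(-106 + (1 - 36)²/16) = -4*(-106 + (1/16)*(-35)²) = -4*(-106 + (1/16)*1225) = -4*(-106 + 1225/16) = -4*(-471/16) = 471/4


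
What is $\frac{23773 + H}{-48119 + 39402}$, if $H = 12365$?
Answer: $- \frac{36138}{8717} \approx -4.1457$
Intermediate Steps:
$\frac{23773 + H}{-48119 + 39402} = \frac{23773 + 12365}{-48119 + 39402} = \frac{36138}{-8717} = 36138 \left(- \frac{1}{8717}\right) = - \frac{36138}{8717}$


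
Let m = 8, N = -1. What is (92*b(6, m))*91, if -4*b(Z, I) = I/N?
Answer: 16744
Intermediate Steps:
b(Z, I) = I/4 (b(Z, I) = -I/(4*(-1)) = -I*(-1)/4 = -(-1)*I/4 = I/4)
(92*b(6, m))*91 = (92*((1/4)*8))*91 = (92*2)*91 = 184*91 = 16744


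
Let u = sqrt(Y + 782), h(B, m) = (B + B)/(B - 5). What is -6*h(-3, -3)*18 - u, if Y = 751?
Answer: -81 - sqrt(1533) ≈ -120.15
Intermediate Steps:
h(B, m) = 2*B/(-5 + B) (h(B, m) = (2*B)/(-5 + B) = 2*B/(-5 + B))
u = sqrt(1533) (u = sqrt(751 + 782) = sqrt(1533) ≈ 39.154)
-6*h(-3, -3)*18 - u = -12*(-3)/(-5 - 3)*18 - sqrt(1533) = -12*(-3)/(-8)*18 - sqrt(1533) = -12*(-3)*(-1)/8*18 - sqrt(1533) = -6*3/4*18 - sqrt(1533) = -9/2*18 - sqrt(1533) = -81 - sqrt(1533)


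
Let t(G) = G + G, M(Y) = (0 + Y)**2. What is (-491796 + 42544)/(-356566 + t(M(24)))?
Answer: 224626/177707 ≈ 1.2640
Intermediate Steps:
M(Y) = Y**2
t(G) = 2*G
(-491796 + 42544)/(-356566 + t(M(24))) = (-491796 + 42544)/(-356566 + 2*24**2) = -449252/(-356566 + 2*576) = -449252/(-356566 + 1152) = -449252/(-355414) = -449252*(-1/355414) = 224626/177707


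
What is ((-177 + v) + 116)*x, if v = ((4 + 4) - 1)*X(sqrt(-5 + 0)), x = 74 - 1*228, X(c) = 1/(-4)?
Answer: 19327/2 ≈ 9663.5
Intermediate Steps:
X(c) = -1/4
x = -154 (x = 74 - 228 = -154)
v = -7/4 (v = ((4 + 4) - 1)*(-1/4) = (8 - 1)*(-1/4) = 7*(-1/4) = -7/4 ≈ -1.7500)
((-177 + v) + 116)*x = ((-177 - 7/4) + 116)*(-154) = (-715/4 + 116)*(-154) = -251/4*(-154) = 19327/2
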